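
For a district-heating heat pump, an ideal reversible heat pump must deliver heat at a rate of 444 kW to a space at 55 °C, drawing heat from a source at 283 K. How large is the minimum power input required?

Ẇ_in ≈ 61.1 kW

T_H = 55 °C → 55 + 273.15 = 328.15 K.
Reversible heating COP: COP_HP = T_H/(T_H − T_C) = 328.15/45.15 = 7.2680.
W = Q_H/COP_HP = 444/7.2680 = 61.1 kW.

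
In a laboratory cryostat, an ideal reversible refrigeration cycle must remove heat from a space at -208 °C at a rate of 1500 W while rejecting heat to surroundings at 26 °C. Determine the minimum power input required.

Ẇ_in ≈ 5388 W

T_H = 26 °C → 26 + 273.15 = 299.15 K.
T_C = -208 °C → -208 + 273.15 = 65.15 K.
COP_R = T_C/(T_H − T_C) = 65.15/234.00 = 0.2784.
W = Q_C/COP_R = 1500/0.2784 = 5388 W.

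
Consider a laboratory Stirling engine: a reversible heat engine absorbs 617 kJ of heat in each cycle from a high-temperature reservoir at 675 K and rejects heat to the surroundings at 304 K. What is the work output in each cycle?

W ≈ 339 kJ

For a reversible engine, η = 1 − T_C/T_H = 1 − 304.00/675.00 = 0.5496.
W = η·Q_H = 0.5496 × 617 = 339 kJ.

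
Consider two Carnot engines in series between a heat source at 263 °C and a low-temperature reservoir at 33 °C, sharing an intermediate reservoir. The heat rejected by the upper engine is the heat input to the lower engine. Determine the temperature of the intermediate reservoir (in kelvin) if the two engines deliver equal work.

T_m ≈ 421 K

T_H = 263 °C → 263 + 273.15 = 536.15 K.
T_C = 33 °C → 33 + 273.15 = 306.15 K.
For reversible stages Q_m = Q_H·(T_m/T_H). Setting W₁ = Q_H(1 − T_m/T_H) equal to W₂ = Q_m(1 − T_C/T_m) = Q_H·(T_m − T_C)/T_H gives T_H − T_m = T_m − T_C, so T_m = (T_H + T_C)/2 = (536.15 + 306.15)/2 = 421 K.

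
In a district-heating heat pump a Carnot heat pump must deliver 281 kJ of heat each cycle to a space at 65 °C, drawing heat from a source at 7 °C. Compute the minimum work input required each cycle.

T_H = 65 °C → 65 + 273.15 = 338.15 K.
T_C = 7 °C → 7 + 273.15 = 280.15 K.
Reversible heating COP: COP_HP = T_H/(T_H − T_C) = 338.15/58.00 = 5.8302.
W = Q_H/COP_HP = 281/5.8302 = 48.2 kJ.

W_in ≈ 48.2 kJ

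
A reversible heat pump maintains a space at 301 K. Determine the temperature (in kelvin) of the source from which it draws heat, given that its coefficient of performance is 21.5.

COP_HP = T_H/(T_H − T_C) ⇒ T_C = T_H·(COP_HP − 1)/COP_HP = 301.00 × (21.5 − 1)/21.5 = 287 K.

T_C ≈ 287 K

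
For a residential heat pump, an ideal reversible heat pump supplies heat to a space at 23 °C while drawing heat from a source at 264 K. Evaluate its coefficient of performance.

T_H = 23 °C → 23 + 273.15 = 296.15 K.
For a reversible heat pump, COP_HP = T_H/(T_H − T_C) = 296.15/(296.15 − 264.00) = 9.21.

COP_HP ≈ 9.21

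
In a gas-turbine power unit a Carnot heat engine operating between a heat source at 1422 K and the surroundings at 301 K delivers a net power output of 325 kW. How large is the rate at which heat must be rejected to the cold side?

Q̇_C ≈ 87.27 kW

For a reversible engine, η = 1 − T_C/T_H = 1 − 301.00/1422.00 = 0.7883.
Since Q_C/Q_H = T_C/T_H and Q_H = W/η, Q_C = W·T_C/(T_H − T_C) = 325 × 301.00/1121.00 = 87.27 kW.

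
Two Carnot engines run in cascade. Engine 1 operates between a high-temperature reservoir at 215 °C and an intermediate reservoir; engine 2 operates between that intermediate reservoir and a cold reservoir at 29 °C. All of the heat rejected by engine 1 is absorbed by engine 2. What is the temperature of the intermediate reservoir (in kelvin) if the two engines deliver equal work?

T_H = 215 °C → 215 + 273.15 = 488.15 K.
T_C = 29 °C → 29 + 273.15 = 302.15 K.
For reversible stages Q_m = Q_H·(T_m/T_H). Setting W₁ = Q_H(1 − T_m/T_H) equal to W₂ = Q_m(1 − T_C/T_m) = Q_H·(T_m − T_C)/T_H gives T_H − T_m = T_m − T_C, so T_m = (T_H + T_C)/2 = (488.15 + 302.15)/2 = 395 K.

T_m ≈ 395 K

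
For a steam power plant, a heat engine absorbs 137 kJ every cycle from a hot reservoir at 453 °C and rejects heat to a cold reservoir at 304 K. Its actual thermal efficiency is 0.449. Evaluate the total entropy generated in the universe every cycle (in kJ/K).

ΔS_univ ≈ 0.0596 kJ/K

T_H = 453 °C → 453 + 273.15 = 726.15 K.
W = η·Q_H = 0.449 × 137 = 61.51 kJ, so Q_C = Q_H − W = 75.49 kJ.
Entropy balance on the reservoirs: −Q_H/T_H = -0.1887 kJ/K, +Q_C/T_C = 0.2483 kJ/K.
ΔS_univ = −Q_H/T_H + Q_C/T_C = 0.0596 kJ/K (> 0, since η = 0.449 < η_Carnot = 0.581).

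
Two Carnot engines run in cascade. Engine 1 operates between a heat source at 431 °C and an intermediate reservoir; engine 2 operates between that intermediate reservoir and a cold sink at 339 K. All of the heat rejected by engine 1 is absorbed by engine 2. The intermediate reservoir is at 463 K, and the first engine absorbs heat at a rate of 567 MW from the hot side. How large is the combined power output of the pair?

T_H = 431 °C → 431 + 273.15 = 704.15 K.
Two reversible stages in series are equivalent to a single Carnot engine between T_H and T_C, so η_total = 1 − T_C/T_H = 1 − 339.00/704.15 = 0.5186.
W_total = η_total · Q_H = 0.5186 × 567 = 294 MW.

Ẇ_total ≈ 294 MW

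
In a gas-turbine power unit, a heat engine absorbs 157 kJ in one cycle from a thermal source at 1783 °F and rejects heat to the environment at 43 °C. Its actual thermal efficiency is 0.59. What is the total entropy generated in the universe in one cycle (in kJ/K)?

ΔS_univ ≈ 0.0776 kJ/K

T_H = 1783 °F → (1783 − 32) × 5/9 = 972.78 °C = 1245.93 K.
T_C = 43 °C → 43 + 273.15 = 316.15 K.
W = η·Q_H = 0.59 × 157 = 92.63 kJ, so Q_C = Q_H − W = 64.37 kJ.
Entropy balance on the reservoirs: −Q_H/T_H = -0.1260 kJ/K, +Q_C/T_C = 0.2036 kJ/K.
ΔS_univ = −Q_H/T_H + Q_C/T_C = 0.0776 kJ/K (> 0, since η = 0.59 < η_Carnot = 0.746).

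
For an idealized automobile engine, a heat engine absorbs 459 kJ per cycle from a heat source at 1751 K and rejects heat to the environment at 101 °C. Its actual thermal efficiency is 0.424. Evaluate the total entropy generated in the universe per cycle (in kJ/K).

T_C = 101 °C → 101 + 273.15 = 374.15 K.
W = η·Q_H = 0.424 × 459 = 194.6 kJ, so Q_C = Q_H − W = 264.4 kJ.
The hot reservoir loses entropy Q_H/T_H = 459/1751.00 = 0.2621 kJ/K; the cold reservoir gains Q_C/T_C = 264.4/374.15 = 0.7066 kJ/K.
ΔS_univ = −Q_H/T_H + Q_C/T_C = 0.444 kJ/K (> 0, since η = 0.424 < η_Carnot = 0.786).

ΔS_univ ≈ 0.444 kJ/K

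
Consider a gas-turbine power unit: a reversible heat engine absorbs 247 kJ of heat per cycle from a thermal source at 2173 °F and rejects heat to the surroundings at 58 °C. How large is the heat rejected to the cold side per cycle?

T_H = 2173 °F → (2173 − 32) × 5/9 = 1189.44 °C = 1462.59 K.
T_C = 58 °C → 58 + 273.15 = 331.15 K.
The Carnot efficiency is η = 1 − T_C/T_H = 1 − 331.15/1462.59 = 0.7736.
For a reversible cycle Q_C/Q_H = T_C/T_H, so Q_C = 247 × 331.15/1462.59 = 55.9 kJ.

Q_C ≈ 55.9 kJ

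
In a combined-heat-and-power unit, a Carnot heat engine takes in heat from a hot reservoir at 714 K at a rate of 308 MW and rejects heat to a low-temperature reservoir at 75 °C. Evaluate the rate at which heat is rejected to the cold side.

T_C = 75 °C → 75 + 273.15 = 348.15 K.
The Carnot efficiency is η = 1 − T_C/T_H = 1 − 348.15/714.00 = 0.5124.
For a reversible cycle Q_C/Q_H = T_C/T_H, so Q_C = 308 × 348.15/714.00 = 150 MW.

Q̇_C ≈ 150 MW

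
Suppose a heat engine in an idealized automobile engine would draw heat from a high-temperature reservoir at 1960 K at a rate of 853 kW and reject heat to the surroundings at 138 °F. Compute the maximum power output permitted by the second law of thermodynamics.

T_C = 138 °F → (138 − 32) × 5/9 = 58.89 °C = 332.04 K.
No engine can exceed the Carnot limit: η_max = 1 − T_C/T_H = 1 − 332.04/1960.00 = 0.8306.
W_max = η_max · Q_H = 0.8306 × 853 = 708 kW.

Ẇ_max ≈ 708 kW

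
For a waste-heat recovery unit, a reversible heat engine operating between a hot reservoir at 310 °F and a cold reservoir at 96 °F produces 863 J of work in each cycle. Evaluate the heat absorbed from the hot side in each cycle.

T_H = 310 °F → (310 − 32) × 5/9 = 154.44 °C = 427.59 K.
T_C = 96 °F → (96 − 32) × 5/9 = 35.56 °C = 308.71 K.
The Carnot efficiency is η = 1 − T_C/T_H = 1 − 308.71/427.59 = 0.2780.
Q_H = W/η = 863/0.2780 = 3100 J.

Q_H ≈ 3100 J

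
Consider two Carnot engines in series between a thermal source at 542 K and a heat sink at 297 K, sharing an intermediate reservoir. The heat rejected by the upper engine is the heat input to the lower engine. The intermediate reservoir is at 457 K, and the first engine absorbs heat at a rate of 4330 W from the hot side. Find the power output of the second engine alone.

Heat entering the second stage: Q_m = Q_H·(T_m/T_H) = 4330 × 457.00/542.00 = 3650 W.
Second-stage efficiency η₂ = 1 − T_C/T_m = 1 − 297.00/457.00 = 0.3501, so W₂ = η₂·Q_m = 1280 W.

Ẇ₂ ≈ 1280 W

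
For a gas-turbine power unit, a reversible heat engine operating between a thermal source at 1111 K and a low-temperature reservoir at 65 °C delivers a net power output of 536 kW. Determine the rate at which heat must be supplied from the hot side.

Q̇_H ≈ 770.5 kW

T_C = 65 °C → 65 + 273.15 = 338.15 K.
η_rev = 1 − T_C/T_H = 1 − 338.15/1111.00 = 0.6956.
Q_H = W/η = 536/0.6956 = 770.5 kW.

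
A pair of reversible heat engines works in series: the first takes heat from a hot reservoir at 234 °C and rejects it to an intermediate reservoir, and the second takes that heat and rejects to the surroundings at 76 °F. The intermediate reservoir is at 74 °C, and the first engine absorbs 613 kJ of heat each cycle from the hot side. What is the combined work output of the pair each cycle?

W_total ≈ 253 kJ

T_H = 234 °C → 234 + 273.15 = 507.15 K.
T_C = 76 °F → (76 − 32) × 5/9 = 24.44 °C = 297.59 K.
Two reversible stages in series are equivalent to a single Carnot engine between T_H and T_C, so η_total = 1 − T_C/T_H = 1 − 297.59/507.15 = 0.4132.
W_total = η_total · Q_H = 0.4132 × 613 = 253 kJ.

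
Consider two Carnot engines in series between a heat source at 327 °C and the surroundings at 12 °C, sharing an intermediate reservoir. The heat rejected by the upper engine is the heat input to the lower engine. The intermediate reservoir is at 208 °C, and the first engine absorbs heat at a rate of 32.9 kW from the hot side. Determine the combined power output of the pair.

T_H = 327 °C → 327 + 273.15 = 600.15 K.
T_C = 12 °C → 12 + 273.15 = 285.15 K.
Two reversible stages in series are equivalent to a single Carnot engine between T_H and T_C, so η_total = 1 − T_C/T_H = 1 − 285.15/600.15 = 0.5249.
W_total = η_total · Q_H = 0.5249 × 32.9 = 17.3 kW.

Ẇ_total ≈ 17.3 kW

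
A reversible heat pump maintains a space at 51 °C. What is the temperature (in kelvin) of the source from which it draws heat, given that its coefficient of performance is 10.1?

T_H = 51 °C → 51 + 273.15 = 324.15 K.
COP_HP = T_H/(T_H − T_C) ⇒ T_C = T_H·(COP_HP − 1)/COP_HP = 324.15 × (10.1 − 1)/10.1 = 292.1 K.

T_C ≈ 292.1 K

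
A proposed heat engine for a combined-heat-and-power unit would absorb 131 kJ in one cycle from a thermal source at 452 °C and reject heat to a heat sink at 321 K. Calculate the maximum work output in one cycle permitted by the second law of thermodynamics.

W_max ≈ 73.0 kJ

T_H = 452 °C → 452 + 273.15 = 725.15 K.
No engine can exceed the Carnot limit: η_max = 1 − T_C/T_H = 1 − 321.00/725.15 = 0.5573.
W_max = η_max · Q_H = 0.5573 × 131 = 73.0 kJ.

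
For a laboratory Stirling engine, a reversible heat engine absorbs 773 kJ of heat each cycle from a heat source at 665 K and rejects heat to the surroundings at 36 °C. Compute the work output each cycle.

T_C = 36 °C → 36 + 273.15 = 309.15 K.
η_rev = 1 − T_C/T_H = 1 − 309.15/665.00 = 0.5351.
W = η·Q_H = 0.5351 × 773 = 414 kJ.

W ≈ 414 kJ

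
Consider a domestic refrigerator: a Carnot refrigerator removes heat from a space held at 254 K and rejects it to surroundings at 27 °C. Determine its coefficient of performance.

COP_R ≈ 5.504

T_H = 27 °C → 27 + 273.15 = 300.15 K.
For a reversible refrigerator, COP_R = T_C/(T_H − T_C) = 254.00/(300.15 − 254.00) = 5.504.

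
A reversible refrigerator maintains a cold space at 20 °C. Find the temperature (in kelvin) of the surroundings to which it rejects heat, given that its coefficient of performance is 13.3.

T_H ≈ 315 K

T_C = 20 °C → 20 + 273.15 = 293.15 K.
COP_R = T_C/(T_H − T_C) ⇒ T_H = T_C·(1 + 1/COP_R) = 293.15 × (1 + 1/13.3) = 315 K.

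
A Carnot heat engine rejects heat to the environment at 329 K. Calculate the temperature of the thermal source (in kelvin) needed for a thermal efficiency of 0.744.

T_H ≈ 1285 K

From η = 1 − T_C/T_H, solving for T_H gives T_H = T_C/(1 − η) = 329.00/(1 − 0.744) = 1285 K.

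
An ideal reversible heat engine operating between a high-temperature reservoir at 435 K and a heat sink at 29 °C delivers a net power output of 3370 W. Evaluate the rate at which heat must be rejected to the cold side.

Q̇_C ≈ 7660 W

T_C = 29 °C → 29 + 273.15 = 302.15 K.
For a reversible engine, η = 1 − T_C/T_H = 1 − 302.15/435.00 = 0.3054.
Since Q_C/Q_H = T_C/T_H and Q_H = W/η, Q_C = W·T_C/(T_H − T_C) = 3370 × 302.15/132.85 = 7660 W.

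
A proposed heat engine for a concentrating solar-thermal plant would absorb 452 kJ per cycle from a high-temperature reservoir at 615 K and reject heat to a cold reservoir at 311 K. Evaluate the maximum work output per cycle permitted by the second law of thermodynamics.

W_max ≈ 223 kJ

The second-law ceiling is the Carnot efficiency, η_max = 1 − T_C/T_H = 1 − 311.00/615.00 = 0.4943.
W_max = η_max · Q_H = 0.4943 × 452 = 223 kJ.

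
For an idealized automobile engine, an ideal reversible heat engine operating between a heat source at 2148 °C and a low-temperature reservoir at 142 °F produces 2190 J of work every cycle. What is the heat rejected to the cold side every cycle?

T_H = 2148 °C → 2148 + 273.15 = 2421.15 K.
T_C = 142 °F → (142 − 32) × 5/9 = 61.11 °C = 334.26 K.
For a reversible engine, η = 1 − T_C/T_H = 1 − 334.26/2421.15 = 0.8619.
Since Q_C/Q_H = T_C/T_H and Q_H = W/η, Q_C = W·T_C/(T_H − T_C) = 2190 × 334.26/2086.89 = 351 J.

Q_C ≈ 351 J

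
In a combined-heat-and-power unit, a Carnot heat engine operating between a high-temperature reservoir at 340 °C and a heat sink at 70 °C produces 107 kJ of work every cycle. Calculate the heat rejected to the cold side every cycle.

T_H = 340 °C → 340 + 273.15 = 613.15 K.
T_C = 70 °C → 70 + 273.15 = 343.15 K.
η_rev = 1 − T_C/T_H = 1 − 343.15/613.15 = 0.4403.
Since Q_C/Q_H = T_C/T_H and Q_H = W/η, Q_C = W·T_C/(T_H − T_C) = 107 × 343.15/270.00 = 136 kJ.

Q_C ≈ 136 kJ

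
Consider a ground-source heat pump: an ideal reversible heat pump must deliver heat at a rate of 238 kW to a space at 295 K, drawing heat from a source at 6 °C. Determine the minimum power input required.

T_C = 6 °C → 6 + 273.15 = 279.15 K.
COP_HP = T_H/(T_H − T_C) = 295.00/15.85 = 18.6120.
W = Q_H/COP_HP = 238/18.6120 = 12.79 kW.

Ẇ_in ≈ 12.79 kW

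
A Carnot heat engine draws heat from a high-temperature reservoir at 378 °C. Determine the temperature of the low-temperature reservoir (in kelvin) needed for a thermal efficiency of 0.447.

T_C ≈ 360 K

T_H = 378 °C → 378 + 273.15 = 651.15 K.
From η = 1 − T_C/T_H, T_C = T_H·(1 − η) = 651.15 × (1 − 0.447) = 360 K.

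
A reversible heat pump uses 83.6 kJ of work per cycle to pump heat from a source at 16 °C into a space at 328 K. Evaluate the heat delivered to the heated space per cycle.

T_C = 16 °C → 16 + 273.15 = 289.15 K.
COP_HP = T_H/(T_H − T_C) = 328.00/38.85 = 8.4427.
Q_H = COP_HP · W = 8.4427 × 83.6 = 706 kJ.

Q_H ≈ 706 kJ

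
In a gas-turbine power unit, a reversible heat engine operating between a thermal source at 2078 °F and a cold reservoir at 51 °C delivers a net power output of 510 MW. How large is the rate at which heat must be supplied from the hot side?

T_H = 2078 °F → (2078 − 32) × 5/9 = 1136.67 °C = 1409.82 K.
T_C = 51 °C → 51 + 273.15 = 324.15 K.
Since the cycle is reversible, η = 1 − T_C/T_H = 1 − 324.15/1409.82 = 0.7701.
Q_H = W/η = 510/0.7701 = 662 MW.

Q̇_H ≈ 662 MW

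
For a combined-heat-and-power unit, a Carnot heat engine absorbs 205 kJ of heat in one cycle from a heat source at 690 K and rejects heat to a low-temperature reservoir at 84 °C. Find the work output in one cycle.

W ≈ 98.89 kJ

T_C = 84 °C → 84 + 273.15 = 357.15 K.
Carnot efficiency: η = 1 − T_C/T_H = 1 − 357.15/690.00 = 0.4824.
W = η·Q_H = 0.4824 × 205 = 98.89 kJ.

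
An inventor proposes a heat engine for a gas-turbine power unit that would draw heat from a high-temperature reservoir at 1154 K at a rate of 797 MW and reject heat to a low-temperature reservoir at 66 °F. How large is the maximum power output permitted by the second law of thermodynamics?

Ẇ_max ≈ 595.3 MW

T_C = 66 °F → (66 − 32) × 5/9 = 18.89 °C = 292.04 K.
No engine can exceed the Carnot limit: η_max = 1 − T_C/T_H = 1 − 292.04/1154.00 = 0.7469.
W_max = η_max · Q_H = 0.7469 × 797 = 595.3 MW.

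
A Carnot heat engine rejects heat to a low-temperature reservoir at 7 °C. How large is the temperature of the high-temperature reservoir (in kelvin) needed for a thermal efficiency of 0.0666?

T_H ≈ 300 K

T_C = 7 °C → 7 + 273.15 = 280.15 K.
From η = 1 − T_C/T_H, solving for T_H gives T_H = T_C/(1 − η) = 280.15/(1 − 0.0666) = 300 K.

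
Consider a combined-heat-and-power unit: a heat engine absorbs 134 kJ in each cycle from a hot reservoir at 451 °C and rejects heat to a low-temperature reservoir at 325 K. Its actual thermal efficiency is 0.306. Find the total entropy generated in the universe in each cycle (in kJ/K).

T_H = 451 °C → 451 + 273.15 = 724.15 K.
W = η·Q_H = 0.306 × 134 = 41.00 kJ, so Q_C = Q_H − W = 93.00 kJ.
Reservoir entropy changes: ΔS_H = −Q_H/T_H = −134/724.15 = -0.1850 kJ/K and ΔS_C = +Q_C/T_C = 93.00/325.00 = 0.2861 kJ/K.
ΔS_univ = −Q_H/T_H + Q_C/T_C = 0.101 kJ/K (> 0, since η = 0.306 < η_Carnot = 0.551).

ΔS_univ ≈ 0.101 kJ/K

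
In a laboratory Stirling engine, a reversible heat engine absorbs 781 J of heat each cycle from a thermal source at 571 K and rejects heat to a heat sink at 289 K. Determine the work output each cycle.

W ≈ 386 J

η_rev = 1 − T_C/T_H = 1 − 289.00/571.00 = 0.4939.
W = η·Q_H = 0.4939 × 781 = 386 J.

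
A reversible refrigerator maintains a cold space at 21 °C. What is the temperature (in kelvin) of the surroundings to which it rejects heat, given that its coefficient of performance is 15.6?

T_C = 21 °C → 21 + 273.15 = 294.15 K.
COP_R = T_C/(T_H − T_C) ⇒ T_H = T_C·(1 + 1/COP_R) = 294.15 × (1 + 1/15.6) = 313 K.

T_H ≈ 313 K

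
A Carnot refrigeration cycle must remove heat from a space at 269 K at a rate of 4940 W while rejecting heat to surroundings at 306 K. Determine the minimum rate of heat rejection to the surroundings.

Q̇_H ≈ 5620 W

For a reversible cycle Q_H/Q_C = T_H/T_C, so Q_H = Q_C·T_H/T_C = 4940 × 306.00/269.00 = 5620 W.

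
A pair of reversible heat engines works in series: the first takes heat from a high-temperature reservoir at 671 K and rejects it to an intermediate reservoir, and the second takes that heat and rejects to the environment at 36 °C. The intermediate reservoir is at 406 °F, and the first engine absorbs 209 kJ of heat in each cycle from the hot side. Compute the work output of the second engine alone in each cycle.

T_C = 36 °C → 36 + 273.15 = 309.15 K.
T_m = 406 °F → (406 − 32) × 5/9 = 207.78 °C = 480.93 K.
Heat entering the second stage: Q_m = Q_H·(T_m/T_H) = 209 × 480.93/671.00 = 149.8 kJ.
Second-stage efficiency η₂ = 1 − T_C/T_m = 1 − 309.15/480.93 = 0.3572, so W₂ = η₂·Q_m = 53.50 kJ.

W₂ ≈ 53.50 kJ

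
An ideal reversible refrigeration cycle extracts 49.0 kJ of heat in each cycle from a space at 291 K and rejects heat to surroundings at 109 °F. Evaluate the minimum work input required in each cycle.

W_in ≈ 4.20 kJ

T_H = 109 °F → (109 − 32) × 5/9 = 42.78 °C = 315.93 K.
COP_R = T_C/(T_H − T_C) = 291.00/24.93 = 11.6737.
W = Q_C/COP_R = 49.0/11.6737 = 4.20 kJ.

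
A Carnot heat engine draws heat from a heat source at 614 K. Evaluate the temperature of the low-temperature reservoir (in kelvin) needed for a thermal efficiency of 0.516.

T_C ≈ 297 K

From η = 1 − T_C/T_H, T_C = T_H·(1 − η) = 614.00 × (1 − 0.516) = 297 K.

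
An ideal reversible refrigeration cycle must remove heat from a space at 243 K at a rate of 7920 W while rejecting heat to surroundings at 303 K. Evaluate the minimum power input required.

Ẇ_in ≈ 1960 W

The reversible coefficient of performance is COP_R = T_C/(T_H − T_C) = 243.00/60.00 = 4.0500.
W = Q_C/COP_R = 7920/4.0500 = 1960 W.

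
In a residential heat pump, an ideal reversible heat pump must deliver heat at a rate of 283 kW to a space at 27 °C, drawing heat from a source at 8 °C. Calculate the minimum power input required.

Ẇ_in ≈ 17.9 kW

T_H = 27 °C → 27 + 273.15 = 300.15 K.
T_C = 8 °C → 8 + 273.15 = 281.15 K.
The Carnot heat-pump COP is COP_HP = T_H/(T_H − T_C) = 300.15/19.00 = 15.7974.
W = Q_H/COP_HP = 283/15.7974 = 17.9 kW.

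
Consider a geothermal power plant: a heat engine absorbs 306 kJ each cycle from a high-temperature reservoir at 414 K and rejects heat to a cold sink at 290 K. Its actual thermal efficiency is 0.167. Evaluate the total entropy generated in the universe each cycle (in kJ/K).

W = η·Q_H = 0.167 × 306 = 51.10 kJ, so Q_C = Q_H − W = 254.9 kJ.
The hot reservoir loses entropy Q_H/T_H = 306/414.00 = 0.7391 kJ/K; the cold reservoir gains Q_C/T_C = 254.9/290.00 = 0.8790 kJ/K.
ΔS_univ = −Q_H/T_H + Q_C/T_C = 0.140 kJ/K (> 0, since η = 0.167 < η_Carnot = 0.300).

ΔS_univ ≈ 0.140 kJ/K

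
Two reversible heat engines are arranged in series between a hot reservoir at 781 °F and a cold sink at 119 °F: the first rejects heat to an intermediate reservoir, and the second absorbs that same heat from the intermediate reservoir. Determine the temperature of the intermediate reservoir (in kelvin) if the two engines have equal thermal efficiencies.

T_m ≈ 471 K

T_H = 781 °F → (781 − 32) × 5/9 = 416.11 °C = 689.26 K.
T_C = 119 °F → (119 − 32) × 5/9 = 48.33 °C = 321.48 K.
Equal efficiencies require 1 − T_m/T_H = 1 − T_C/T_m, i.e. T_m/T_H = T_C/T_m, so T_m = √(T_H·T_C) = √(689.26 × 321.48) = 471 K.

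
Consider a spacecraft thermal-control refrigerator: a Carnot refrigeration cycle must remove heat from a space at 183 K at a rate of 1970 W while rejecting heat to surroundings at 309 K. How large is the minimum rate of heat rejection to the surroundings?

Q̇_H ≈ 3326 W

For a reversible cycle Q_H/Q_C = T_H/T_C, so Q_H = Q_C·T_H/T_C = 1970 × 309.00/183.00 = 3326 W.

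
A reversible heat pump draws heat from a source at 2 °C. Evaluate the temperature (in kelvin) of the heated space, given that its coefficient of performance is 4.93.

T_C = 2 °C → 2 + 273.15 = 275.15 K.
COP_HP = T_H/(T_H − T_C) ⇒ T_H = T_C·COP_HP/(COP_HP − 1) = 275.15 × 4.93/(4.93 − 1) = 345.2 K.

T_H ≈ 345.2 K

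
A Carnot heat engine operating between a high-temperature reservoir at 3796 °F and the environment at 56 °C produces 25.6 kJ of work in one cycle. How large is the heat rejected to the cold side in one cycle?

Q_C ≈ 4.14 kJ

T_H = 3796 °F → (3796 − 32) × 5/9 = 2091.11 °C = 2364.26 K.
T_C = 56 °C → 56 + 273.15 = 329.15 K.
Carnot efficiency: η = 1 − T_C/T_H = 1 − 329.15/2364.26 = 0.8608.
Since Q_C/Q_H = T_C/T_H and Q_H = W/η, Q_C = W·T_C/(T_H − T_C) = 25.6 × 329.15/2035.11 = 4.14 kJ.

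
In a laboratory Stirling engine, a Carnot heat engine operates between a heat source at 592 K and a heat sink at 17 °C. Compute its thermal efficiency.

η ≈ 0.5099

T_C = 17 °C → 17 + 273.15 = 290.15 K.
η_rev = 1 − T_C/T_H = 1 − 290.15/592.00 = 0.5099.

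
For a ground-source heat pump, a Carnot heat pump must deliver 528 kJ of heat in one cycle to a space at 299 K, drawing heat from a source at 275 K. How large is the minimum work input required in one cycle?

For a reversible heat pump, COP_HP = T_H/(T_H − T_C) = 299.00/24.00 = 12.4583.
W = Q_H/COP_HP = 528/12.4583 = 42.4 kJ.

W_in ≈ 42.4 kJ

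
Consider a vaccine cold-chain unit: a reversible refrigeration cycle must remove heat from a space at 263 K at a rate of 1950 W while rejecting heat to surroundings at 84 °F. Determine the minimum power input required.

T_H = 84 °F → (84 − 32) × 5/9 = 28.89 °C = 302.04 K.
Carnot COP: COP_R = T_C/(T_H − T_C) = 263.00/39.04 = 6.7369.
W = Q_C/COP_R = 1950/6.7369 = 289 W.

Ẇ_in ≈ 289 W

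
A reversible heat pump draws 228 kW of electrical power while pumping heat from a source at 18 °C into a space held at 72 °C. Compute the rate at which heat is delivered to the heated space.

Q̇_H ≈ 1457 kW

T_H = 72 °C → 72 + 273.15 = 345.15 K.
T_C = 18 °C → 18 + 273.15 = 291.15 K.
The Carnot heat-pump COP is COP_HP = T_H/(T_H − T_C) = 345.15/54.00 = 6.3917.
Q_H = COP_HP · W = 6.3917 × 228 = 1457 kW.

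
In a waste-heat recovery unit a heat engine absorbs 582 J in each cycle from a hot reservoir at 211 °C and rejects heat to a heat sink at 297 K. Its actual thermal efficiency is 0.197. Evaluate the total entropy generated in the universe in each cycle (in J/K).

T_H = 211 °C → 211 + 273.15 = 484.15 K.
W = η·Q_H = 0.197 × 582 = 114.7 J, so Q_C = Q_H − W = 467.3 J.
Reservoir entropy changes: ΔS_H = −Q_H/T_H = −582/484.15 = -1.202 J/K and ΔS_C = +Q_C/T_C = 467.3/297.00 = 1.574 J/K.
ΔS_univ = −Q_H/T_H + Q_C/T_C = 0.371 J/K (> 0, since η = 0.197 < η_Carnot = 0.387).

ΔS_univ ≈ 0.371 J/K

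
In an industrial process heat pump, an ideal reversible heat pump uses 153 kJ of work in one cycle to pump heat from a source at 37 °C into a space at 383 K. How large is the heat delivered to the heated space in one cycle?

Q_H ≈ 804 kJ

T_C = 37 °C → 37 + 273.15 = 310.15 K.
The Carnot heat-pump COP is COP_HP = T_H/(T_H − T_C) = 383.00/72.85 = 5.2574.
Q_H = COP_HP · W = 5.2574 × 153 = 804 kJ.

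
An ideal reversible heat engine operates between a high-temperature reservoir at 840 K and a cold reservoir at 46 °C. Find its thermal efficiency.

T_C = 46 °C → 46 + 273.15 = 319.15 K.
Since the cycle is reversible, η = 1 − T_C/T_H = 1 − 319.15/840.00 = 0.620.

η ≈ 0.620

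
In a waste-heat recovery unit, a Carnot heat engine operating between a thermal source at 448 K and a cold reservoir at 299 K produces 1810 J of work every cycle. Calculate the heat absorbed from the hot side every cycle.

Q_H ≈ 5440 J

Since the cycle is reversible, η = 1 − T_C/T_H = 1 − 299.00/448.00 = 0.3326.
Q_H = W/η = 1810/0.3326 = 5440 J.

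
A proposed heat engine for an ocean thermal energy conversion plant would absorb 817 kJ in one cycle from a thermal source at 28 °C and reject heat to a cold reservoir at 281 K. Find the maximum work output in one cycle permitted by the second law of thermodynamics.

W_max ≈ 54.7 kJ

T_H = 28 °C → 28 + 273.15 = 301.15 K.
The second-law ceiling is the Carnot efficiency, η_max = 1 − T_C/T_H = 1 − 281.00/301.15 = 0.0669.
W_max = η_max · Q_H = 0.0669 × 817 = 54.7 kJ.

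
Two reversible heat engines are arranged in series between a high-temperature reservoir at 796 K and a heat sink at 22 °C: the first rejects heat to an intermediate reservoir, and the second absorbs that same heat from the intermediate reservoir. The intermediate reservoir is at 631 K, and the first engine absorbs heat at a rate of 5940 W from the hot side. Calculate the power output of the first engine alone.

Ẇ₁ ≈ 1231 W

T_C = 22 °C → 22 + 273.15 = 295.15 K.
First-stage efficiency η₁ = 1 − T_m/T_H = 1 − 631.00/796.00 = 0.2073.
W₁ = η₁·Q_H = 0.2073 × 5940 = 1231 W.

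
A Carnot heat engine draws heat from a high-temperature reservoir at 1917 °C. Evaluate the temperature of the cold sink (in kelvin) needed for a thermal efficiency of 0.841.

T_C ≈ 348.2 K

T_H = 1917 °C → 1917 + 273.15 = 2190.15 K.
From η = 1 − T_C/T_H, T_C = T_H·(1 − η) = 2190.15 × (1 − 0.841) = 348.2 K.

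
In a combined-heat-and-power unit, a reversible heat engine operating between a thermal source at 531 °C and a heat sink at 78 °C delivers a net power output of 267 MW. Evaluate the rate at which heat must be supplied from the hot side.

T_H = 531 °C → 531 + 273.15 = 804.15 K.
T_C = 78 °C → 78 + 273.15 = 351.15 K.
Since the cycle is reversible, η = 1 − T_C/T_H = 1 − 351.15/804.15 = 0.5633.
Q_H = W/η = 267/0.5633 = 474 MW.

Q̇_H ≈ 474 MW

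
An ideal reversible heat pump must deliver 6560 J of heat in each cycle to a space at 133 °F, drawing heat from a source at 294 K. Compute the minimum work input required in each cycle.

T_H = 133 °F → (133 − 32) × 5/9 = 56.11 °C = 329.26 K.
For a reversible heat pump, COP_HP = T_H/(T_H − T_C) = 329.26/35.26 = 9.3378.
W = Q_H/COP_HP = 6560/9.3378 = 703 J.

W_in ≈ 703 J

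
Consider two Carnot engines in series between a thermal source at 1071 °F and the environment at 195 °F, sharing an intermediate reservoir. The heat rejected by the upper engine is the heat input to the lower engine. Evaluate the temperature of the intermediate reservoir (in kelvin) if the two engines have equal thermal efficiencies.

T_m ≈ 556 K

T_H = 1071 °F → (1071 − 32) × 5/9 = 577.22 °C = 850.37 K.
T_C = 195 °F → (195 − 32) × 5/9 = 90.56 °C = 363.71 K.
Equal efficiencies require 1 − T_m/T_H = 1 − T_C/T_m, i.e. T_m/T_H = T_C/T_m, so T_m = √(T_H·T_C) = √(850.37 × 363.71) = 556 K.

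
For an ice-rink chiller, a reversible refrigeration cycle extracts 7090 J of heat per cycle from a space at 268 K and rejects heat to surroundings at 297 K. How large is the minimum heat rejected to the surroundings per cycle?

For a reversible cycle Q_H/Q_C = T_H/T_C, so Q_H = Q_C·T_H/T_C = 7090 × 297.00/268.00 = 7860 J.

Q_H ≈ 7860 J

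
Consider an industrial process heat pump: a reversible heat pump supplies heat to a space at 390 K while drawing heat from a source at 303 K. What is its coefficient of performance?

COP_HP ≈ 4.48

The Carnot heat-pump COP is COP_HP = T_H/(T_H − T_C) = 390.00/(390.00 − 303.00) = 4.48.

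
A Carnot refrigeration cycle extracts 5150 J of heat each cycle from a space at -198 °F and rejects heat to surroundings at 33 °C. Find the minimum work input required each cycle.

W_in ≈ 5696 J

T_H = 33 °C → 33 + 273.15 = 306.15 K.
T_C = -198 °F → (-198 − 32) × 5/9 = -127.78 °C = 145.37 K.
The reversible coefficient of performance is COP_R = T_C/(T_H − T_C) = 145.37/160.78 = 0.9042.
W = Q_C/COP_R = 5150/0.9042 = 5696 J.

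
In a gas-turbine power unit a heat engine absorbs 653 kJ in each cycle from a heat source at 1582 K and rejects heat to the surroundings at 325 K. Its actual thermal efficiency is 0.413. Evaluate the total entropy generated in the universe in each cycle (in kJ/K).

ΔS_univ ≈ 0.7666 kJ/K

W = η·Q_H = 0.413 × 653 = 269.7 kJ, so Q_C = Q_H − W = 383.3 kJ.
The hot reservoir loses entropy Q_H/T_H = 653/1582.00 = 0.4128 kJ/K; the cold reservoir gains Q_C/T_C = 383.3/325.00 = 1.179 kJ/K.
ΔS_univ = −Q_H/T_H + Q_C/T_C = 0.7666 kJ/K (> 0, since η = 0.413 < η_Carnot = 0.795).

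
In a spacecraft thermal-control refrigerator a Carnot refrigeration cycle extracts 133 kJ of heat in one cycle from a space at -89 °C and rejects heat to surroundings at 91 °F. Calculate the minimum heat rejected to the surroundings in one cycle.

T_H = 91 °F → (91 − 32) × 5/9 = 32.78 °C = 305.93 K.
T_C = -89 °C → -89 + 273.15 = 184.15 K.
For a reversible cycle Q_H/Q_C = T_H/T_C, so Q_H = Q_C·T_H/T_C = 133 × 305.93/184.15 = 221 kJ.

Q_H ≈ 221 kJ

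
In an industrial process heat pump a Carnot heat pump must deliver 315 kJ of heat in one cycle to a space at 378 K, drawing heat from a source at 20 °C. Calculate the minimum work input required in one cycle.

W_in ≈ 70.71 kJ

T_C = 20 °C → 20 + 273.15 = 293.15 K.
The Carnot heat-pump COP is COP_HP = T_H/(T_H − T_C) = 378.00/84.85 = 4.4549.
W = Q_H/COP_HP = 315/4.4549 = 70.71 kJ.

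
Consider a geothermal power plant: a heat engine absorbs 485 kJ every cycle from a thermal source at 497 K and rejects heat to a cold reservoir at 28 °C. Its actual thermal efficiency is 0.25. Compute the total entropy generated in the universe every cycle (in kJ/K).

T_C = 28 °C → 28 + 273.15 = 301.15 K.
W = η·Q_H = 0.25 × 485 = 121.2 kJ, so Q_C = Q_H − W = 363.8 kJ.
Entropy balance on the reservoirs: −Q_H/T_H = -0.9759 kJ/K, +Q_C/T_C = 1.208 kJ/K.
ΔS_univ = −Q_H/T_H + Q_C/T_C = 0.232 kJ/K (> 0, since η = 0.25 < η_Carnot = 0.394).

ΔS_univ ≈ 0.232 kJ/K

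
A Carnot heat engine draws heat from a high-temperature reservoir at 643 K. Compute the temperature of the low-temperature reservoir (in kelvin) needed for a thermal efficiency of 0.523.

From η = 1 − T_C/T_H, T_C = T_H·(1 − η) = 643.00 × (1 − 0.523) = 307 K.

T_C ≈ 307 K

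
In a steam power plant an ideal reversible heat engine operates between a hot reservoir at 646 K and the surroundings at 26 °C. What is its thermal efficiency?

T_C = 26 °C → 26 + 273.15 = 299.15 K.
η_rev = 1 − T_C/T_H = 1 − 299.15/646.00 = 0.5369.

η ≈ 0.5369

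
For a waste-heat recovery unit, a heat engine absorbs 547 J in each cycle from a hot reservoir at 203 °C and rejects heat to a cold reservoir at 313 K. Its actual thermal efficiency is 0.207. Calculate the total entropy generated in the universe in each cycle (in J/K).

ΔS_univ ≈ 0.237 J/K

T_H = 203 °C → 203 + 273.15 = 476.15 K.
W = η·Q_H = 0.207 × 547 = 113.2 J, so Q_C = Q_H − W = 433.8 J.
Reservoir entropy changes: ΔS_H = −Q_H/T_H = −547/476.15 = -1.149 J/K and ΔS_C = +Q_C/T_C = 433.8/313.00 = 1.386 J/K.
ΔS_univ = −Q_H/T_H + Q_C/T_C = 0.237 J/K (> 0, since η = 0.207 < η_Carnot = 0.343).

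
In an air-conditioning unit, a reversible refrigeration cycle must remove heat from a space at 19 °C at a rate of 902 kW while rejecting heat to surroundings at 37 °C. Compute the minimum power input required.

T_H = 37 °C → 37 + 273.15 = 310.15 K.
T_C = 19 °C → 19 + 273.15 = 292.15 K.
Carnot COP: COP_R = T_C/(T_H − T_C) = 292.15/18.00 = 16.2306.
W = Q_C/COP_R = 902/16.2306 = 55.57 kW.

Ẇ_in ≈ 55.57 kW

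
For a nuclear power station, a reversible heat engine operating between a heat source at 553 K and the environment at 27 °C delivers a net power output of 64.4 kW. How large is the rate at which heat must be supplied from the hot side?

T_C = 27 °C → 27 + 273.15 = 300.15 K.
Since the cycle is reversible, η = 1 − T_C/T_H = 1 − 300.15/553.00 = 0.4572.
Q_H = W/η = 64.4/0.4572 = 141 kW.

Q̇_H ≈ 141 kW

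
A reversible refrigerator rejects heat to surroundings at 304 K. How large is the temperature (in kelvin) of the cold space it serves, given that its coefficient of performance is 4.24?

T_C ≈ 246 K

COP_R = T_C/(T_H − T_C) ⇒ T_C = T_H·COP_R/(1 + COP_R) = 304.00 × 4.24/(1 + 4.24) = 246 K.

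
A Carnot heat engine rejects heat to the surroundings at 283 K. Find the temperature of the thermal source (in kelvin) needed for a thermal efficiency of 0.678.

T_H ≈ 879 K

From η = 1 − T_C/T_H, solving for T_H gives T_H = T_C/(1 − η) = 283.00/(1 − 0.678) = 879 K.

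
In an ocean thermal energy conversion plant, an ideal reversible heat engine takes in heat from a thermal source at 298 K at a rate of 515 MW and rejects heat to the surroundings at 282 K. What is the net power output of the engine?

Ẇ ≈ 27.7 MW

The Carnot efficiency is η = 1 − T_C/T_H = 1 − 282.00/298.00 = 0.0537.
W = η·Q_H = 0.0537 × 515 = 27.7 MW.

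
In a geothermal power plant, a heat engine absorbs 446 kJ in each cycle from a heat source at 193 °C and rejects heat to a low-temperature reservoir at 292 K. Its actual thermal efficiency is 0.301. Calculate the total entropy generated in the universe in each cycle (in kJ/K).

T_H = 193 °C → 193 + 273.15 = 466.15 K.
W = η·Q_H = 0.301 × 446 = 134.2 kJ, so Q_C = Q_H − W = 311.8 kJ.
Reservoir entropy changes: ΔS_H = −Q_H/T_H = −446/466.15 = -0.9568 kJ/K and ΔS_C = +Q_C/T_C = 311.8/292.00 = 1.068 kJ/K.
ΔS_univ = −Q_H/T_H + Q_C/T_C = 0.111 kJ/K (> 0, since η = 0.301 < η_Carnot = 0.374).

ΔS_univ ≈ 0.111 kJ/K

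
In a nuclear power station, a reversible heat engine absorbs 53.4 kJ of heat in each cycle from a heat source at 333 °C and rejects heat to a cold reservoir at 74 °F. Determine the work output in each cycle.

T_H = 333 °C → 333 + 273.15 = 606.15 K.
T_C = 74 °F → (74 − 32) × 5/9 = 23.33 °C = 296.48 K.
For a reversible engine, η = 1 − T_C/T_H = 1 − 296.48/606.15 = 0.5109.
W = η·Q_H = 0.5109 × 53.4 = 27.3 kJ.

W ≈ 27.3 kJ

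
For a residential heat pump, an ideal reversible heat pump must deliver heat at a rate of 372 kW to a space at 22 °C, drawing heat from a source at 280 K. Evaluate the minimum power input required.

Ẇ_in ≈ 19.1 kW

T_H = 22 °C → 22 + 273.15 = 295.15 K.
For a reversible heat pump, COP_HP = T_H/(T_H − T_C) = 295.15/15.15 = 19.4818.
W = Q_H/COP_HP = 372/19.4818 = 19.1 kW.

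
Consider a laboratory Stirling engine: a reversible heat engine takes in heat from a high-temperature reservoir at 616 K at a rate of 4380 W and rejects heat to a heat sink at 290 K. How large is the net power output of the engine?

Carnot efficiency: η = 1 − T_C/T_H = 1 − 290.00/616.00 = 0.5292.
W = η·Q_H = 0.5292 × 4380 = 2318 W.

Ẇ ≈ 2318 W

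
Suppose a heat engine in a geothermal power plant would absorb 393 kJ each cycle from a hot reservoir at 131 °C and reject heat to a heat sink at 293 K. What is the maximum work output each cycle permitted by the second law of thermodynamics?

T_H = 131 °C → 131 + 273.15 = 404.15 K.
By the Carnot theorem, η_max = 1 − T_C/T_H = 1 − 293.00/404.15 = 0.2750.
W_max = η_max · Q_H = 0.2750 × 393 = 108 kJ.

W_max ≈ 108 kJ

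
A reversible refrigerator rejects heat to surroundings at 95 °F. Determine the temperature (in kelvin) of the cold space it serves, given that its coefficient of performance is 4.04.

T_H = 95 °F → (95 − 32) × 5/9 = 35.00 °C = 308.15 K.
COP_R = T_C/(T_H − T_C) ⇒ T_C = T_H·COP_R/(1 + COP_R) = 308.15 × 4.04/(1 + 4.04) = 247 K.

T_C ≈ 247 K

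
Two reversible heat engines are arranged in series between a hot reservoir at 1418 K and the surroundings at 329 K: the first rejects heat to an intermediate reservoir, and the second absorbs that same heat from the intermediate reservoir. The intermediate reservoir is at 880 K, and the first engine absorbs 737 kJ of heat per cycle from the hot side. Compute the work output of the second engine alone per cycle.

W₂ ≈ 286.4 kJ

Heat entering the second stage: Q_m = Q_H·(T_m/T_H) = 737 × 880.00/1418.00 = 457.4 kJ.
Second-stage efficiency η₂ = 1 − T_C/T_m = 1 − 329.00/880.00 = 0.6261, so W₂ = η₂·Q_m = 286.4 kJ.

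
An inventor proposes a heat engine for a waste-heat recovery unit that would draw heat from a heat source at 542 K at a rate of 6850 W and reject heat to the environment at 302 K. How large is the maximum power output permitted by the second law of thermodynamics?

The second-law ceiling is the Carnot efficiency, η_max = 1 − T_C/T_H = 1 − 302.00/542.00 = 0.4428.
W_max = η_max · Q_H = 0.4428 × 6850 = 3030 W.

Ẇ_max ≈ 3030 W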